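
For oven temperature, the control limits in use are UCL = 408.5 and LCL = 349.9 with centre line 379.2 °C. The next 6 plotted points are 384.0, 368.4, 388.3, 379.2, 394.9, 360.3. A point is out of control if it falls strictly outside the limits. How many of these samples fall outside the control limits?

All 6 points lie within [349.9, 408.5].

0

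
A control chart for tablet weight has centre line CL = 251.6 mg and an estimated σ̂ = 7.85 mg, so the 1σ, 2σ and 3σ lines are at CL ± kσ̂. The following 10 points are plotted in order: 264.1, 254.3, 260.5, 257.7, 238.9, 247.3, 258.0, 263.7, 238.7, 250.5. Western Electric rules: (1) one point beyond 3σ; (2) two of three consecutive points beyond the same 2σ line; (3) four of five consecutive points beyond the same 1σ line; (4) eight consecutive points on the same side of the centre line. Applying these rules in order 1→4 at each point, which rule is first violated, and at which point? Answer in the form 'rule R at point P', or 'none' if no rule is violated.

none

Zone of each point (C = within 1σ̂, B = 1σ̂–2σ̂, A = 2σ̂–3σ̂, * = beyond 3σ̂; sign = side of CL): 1:+B, 2:+C, 3:+B, 4:+C, 5:-B, 6:-C, 7:+C, 8:+B, 9:-B, 10:-C
No rule fires across all 10 points.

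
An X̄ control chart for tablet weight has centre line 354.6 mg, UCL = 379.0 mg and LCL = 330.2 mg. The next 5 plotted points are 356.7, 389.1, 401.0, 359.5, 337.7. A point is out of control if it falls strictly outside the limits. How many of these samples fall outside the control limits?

2

Compare each point to [330.2, 379.0]: sample 2 = 389.1 > UCL; sample 3 = 401.0 > UCL.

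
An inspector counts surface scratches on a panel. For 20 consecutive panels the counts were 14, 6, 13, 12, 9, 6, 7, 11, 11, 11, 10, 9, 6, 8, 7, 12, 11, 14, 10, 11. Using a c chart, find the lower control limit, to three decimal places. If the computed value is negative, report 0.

c̄ = (14 + 6 + 13 + 12 + 9 + 6 + 7 + 11 + 11 + 11 + 10 + 9 + 6 + 8 + 7 + 12 + 11 + 14 + 10 + 11) / 20 = 198 / 20 = 9.9000
LCL = c̄ − 3√c̄ = 9.9000 − 3 × 3.1464 = 0.4607

0.461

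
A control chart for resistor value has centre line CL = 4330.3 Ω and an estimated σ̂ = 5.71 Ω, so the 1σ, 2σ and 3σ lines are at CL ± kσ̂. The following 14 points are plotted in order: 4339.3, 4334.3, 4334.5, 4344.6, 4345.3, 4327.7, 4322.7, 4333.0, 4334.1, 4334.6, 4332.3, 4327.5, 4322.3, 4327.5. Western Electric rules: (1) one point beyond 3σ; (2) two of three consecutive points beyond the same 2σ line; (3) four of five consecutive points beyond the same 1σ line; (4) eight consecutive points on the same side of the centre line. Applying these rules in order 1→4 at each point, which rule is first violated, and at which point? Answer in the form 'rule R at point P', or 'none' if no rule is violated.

Zone of each point (C = within 1σ̂, B = 1σ̂–2σ̂, A = 2σ̂–3σ̂, * = beyond 3σ̂; sign = side of CL): 1:+B, 2:+C, 3:+C, 4:+A, 5:+A, 6:-C, 7:-B, 8:+C, 9:+C, 10:+C, 11:+C, 12:-C, 13:-B, 14:-C
Rule 2 (two of three consecutive points beyond the same 2σ limit) is satisfied at point 5.

rule 2 at point 5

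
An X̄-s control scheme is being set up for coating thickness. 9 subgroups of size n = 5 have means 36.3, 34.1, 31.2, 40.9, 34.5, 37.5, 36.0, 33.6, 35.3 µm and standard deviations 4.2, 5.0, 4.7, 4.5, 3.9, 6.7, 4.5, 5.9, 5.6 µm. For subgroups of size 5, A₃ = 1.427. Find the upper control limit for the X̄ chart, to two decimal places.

X̄̄ = (36.3 + 34.1 + 31.2 + 40.9 + 34.5 + 37.5 + 36.0 + 33.6 + 35.3) / 9 = 35.4889
s̄ = (4.2 + 5.0 + 4.7 + 4.5 + 3.9 + 6.7 + 4.5 + 5.9 + 5.6) / 9 = 5.0000
UCL = X̄̄ + A₃·s̄ = 35.4889 + 1.427 × 5.0000 = 42.6239

42.62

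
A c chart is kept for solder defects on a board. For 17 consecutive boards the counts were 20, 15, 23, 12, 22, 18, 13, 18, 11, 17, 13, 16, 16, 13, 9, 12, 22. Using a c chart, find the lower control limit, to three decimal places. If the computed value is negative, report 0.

3.927

c̄ = (20 + 15 + 23 + 12 + 22 + 18 + 13 + 18 + 11 + 17 + 13 + 16 + 16 + 13 + 9 + 12 + 22) / 17 = 270 / 17 = 15.8824
LCL = c̄ − 3√c̄ = 15.8824 − 3 × 3.9853 = 3.9266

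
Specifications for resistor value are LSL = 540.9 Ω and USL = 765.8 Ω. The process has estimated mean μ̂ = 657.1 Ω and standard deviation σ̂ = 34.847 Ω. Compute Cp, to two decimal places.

Cp = (USL − LSL) / (6σ̂) = (765.8 − 540.9) / (6 × 34.847) = 224.9000 / 209.0820 = 1.0757

1.08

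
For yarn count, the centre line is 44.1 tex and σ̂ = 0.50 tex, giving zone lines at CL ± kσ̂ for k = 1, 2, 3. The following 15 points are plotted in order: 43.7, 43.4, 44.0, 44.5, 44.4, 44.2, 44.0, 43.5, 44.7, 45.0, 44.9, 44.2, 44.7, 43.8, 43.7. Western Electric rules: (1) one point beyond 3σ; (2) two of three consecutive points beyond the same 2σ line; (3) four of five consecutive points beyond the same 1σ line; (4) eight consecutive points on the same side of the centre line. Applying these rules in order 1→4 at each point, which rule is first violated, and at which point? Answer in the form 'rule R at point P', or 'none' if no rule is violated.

Zone of each point (C = within 1σ̂, B = 1σ̂–2σ̂, A = 2σ̂–3σ̂, * = beyond 3σ̂; sign = side of CL): 1:-C, 2:-B, 3:-C, 4:+C, 5:+C, 6:+C, 7:-C, 8:-B, 9:+B, 10:+B, 11:+B, 12:+C, 13:+B, 14:-C, 15:-C
Rule 3 (four of five consecutive points beyond the same 1σ limit) is satisfied at point 13.

rule 3 at point 13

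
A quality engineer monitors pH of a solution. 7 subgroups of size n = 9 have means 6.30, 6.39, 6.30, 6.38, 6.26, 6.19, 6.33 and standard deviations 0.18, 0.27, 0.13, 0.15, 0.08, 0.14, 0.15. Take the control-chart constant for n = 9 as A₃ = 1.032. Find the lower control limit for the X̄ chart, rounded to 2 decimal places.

X̄̄ = (6.30 + 6.39 + 6.30 + 6.38 + 6.26 + 6.19 + 6.33) / 7 = 6.3071
s̄ = (0.18 + 0.27 + 0.13 + 0.15 + 0.08 + 0.14 + 0.15) / 7 = 0.1571
LCL = X̄̄ − A₃·s̄ = 6.3071 − 1.032 × 0.1571 = 6.1450

6.14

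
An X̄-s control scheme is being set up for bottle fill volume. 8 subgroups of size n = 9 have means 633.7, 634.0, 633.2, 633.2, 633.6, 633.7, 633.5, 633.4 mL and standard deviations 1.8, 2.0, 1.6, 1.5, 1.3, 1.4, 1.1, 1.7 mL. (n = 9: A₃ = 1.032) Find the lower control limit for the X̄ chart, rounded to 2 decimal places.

X̄̄ = (633.7 + 634.0 + 633.2 + 633.2 + 633.6 + 633.7 + 633.5 + 633.4) / 8 = 633.5375
s̄ = (1.8 + 2.0 + 1.6 + 1.5 + 1.3 + 1.4 + 1.1 + 1.7) / 8 = 1.5500
LCL = X̄̄ − A₃·s̄ = 633.5375 − 1.032 × 1.5500 = 631.9379

631.94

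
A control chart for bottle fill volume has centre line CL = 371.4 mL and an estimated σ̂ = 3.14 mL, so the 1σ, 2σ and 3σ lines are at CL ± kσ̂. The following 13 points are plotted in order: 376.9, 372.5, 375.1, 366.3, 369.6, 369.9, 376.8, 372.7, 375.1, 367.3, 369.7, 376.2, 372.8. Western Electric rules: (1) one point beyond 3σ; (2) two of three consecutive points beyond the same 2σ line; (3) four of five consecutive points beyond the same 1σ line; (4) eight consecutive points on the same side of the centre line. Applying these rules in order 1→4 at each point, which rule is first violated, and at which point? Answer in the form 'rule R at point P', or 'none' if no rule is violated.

Zone of each point (C = within 1σ̂, B = 1σ̂–2σ̂, A = 2σ̂–3σ̂, * = beyond 3σ̂; sign = side of CL): 1:+B, 2:+C, 3:+B, 4:-B, 5:-C, 6:-C, 7:+B, 8:+C, 9:+B, 10:-B, 11:-C, 12:+B, 13:+C
No rule fires across all 13 points.

none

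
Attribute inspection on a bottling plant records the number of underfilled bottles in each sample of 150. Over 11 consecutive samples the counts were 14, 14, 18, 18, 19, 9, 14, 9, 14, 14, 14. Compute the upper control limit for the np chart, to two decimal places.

25.05

p̄ = Σdᵢ / (k·n) = 157 / (11 × 150) = 0.09515
UCL = np̄ + 3·√(np̄(1−p̄)) = 14.2727 + 3 × √(14.2727×0.90485) = 14.2727 + 3 × 3.5937 = 25.0538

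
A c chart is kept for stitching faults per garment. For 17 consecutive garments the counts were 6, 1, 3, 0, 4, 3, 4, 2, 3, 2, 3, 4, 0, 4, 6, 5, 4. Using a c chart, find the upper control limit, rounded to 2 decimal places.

8.52

c̄ = (6 + 1 + 3 + 0 + 4 + 3 + 4 + 2 + 3 + 2 + 3 + 4 + 0 + 4 + 6 + 5 + 4) / 17 = 54 / 17 = 3.1765
UCL = c̄ + 3√c̄ = 3.1765 + 3 × √3.1765 = 3.1765 + 3 × 1.7823 = 8.5233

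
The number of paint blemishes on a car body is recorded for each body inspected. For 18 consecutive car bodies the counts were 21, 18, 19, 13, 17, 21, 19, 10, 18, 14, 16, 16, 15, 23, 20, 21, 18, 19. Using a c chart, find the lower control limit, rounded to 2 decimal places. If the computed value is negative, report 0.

c̄ = (21 + 18 + 19 + 13 + 17 + 21 + 19 + 10 + 18 + 14 + 16 + 16 + 15 + 23 + 20 + 21 + 18 + 19) / 18 = 318 / 18 = 17.6667
LCL = c̄ − 3√c̄ = 17.6667 − 3 × 4.2032 = 5.0571

5.06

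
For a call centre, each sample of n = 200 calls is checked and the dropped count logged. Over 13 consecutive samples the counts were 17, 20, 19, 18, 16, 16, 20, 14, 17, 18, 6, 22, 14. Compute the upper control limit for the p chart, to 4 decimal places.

p̄ = Σdᵢ / (k·n) = 217 / (13 × 200) = 0.08346
UCL = p̄ + 3·√(p̄(1−p̄)/n) = 0.08346 + 3 × √(0.08346×0.91654/200) = 0.08346 + 3 × 0.01956 = 0.14213

0.1421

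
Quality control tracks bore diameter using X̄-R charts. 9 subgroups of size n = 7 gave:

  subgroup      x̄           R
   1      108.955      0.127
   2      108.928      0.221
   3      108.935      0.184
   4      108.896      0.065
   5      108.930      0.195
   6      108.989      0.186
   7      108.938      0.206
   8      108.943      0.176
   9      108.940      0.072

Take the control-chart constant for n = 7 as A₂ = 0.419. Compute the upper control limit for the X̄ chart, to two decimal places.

X̄̄ = (108.955 + 108.928 + 108.935 + 108.896 + 108.930 + 108.989 + 108.938 + 108.943 + 108.940) / 9 = 980.4540 / 9 = 108.9393
R̄ = (0.127 + 0.221 + 0.184 + 0.065 + 0.195 + 0.186 + 0.206 + 0.176 + 0.072) / 9 = 1.4320 / 9 = 0.1591
UCL = X̄̄ + A₂·R̄ = 108.9393 + 0.419 × 0.1591 = 109.0060

109.01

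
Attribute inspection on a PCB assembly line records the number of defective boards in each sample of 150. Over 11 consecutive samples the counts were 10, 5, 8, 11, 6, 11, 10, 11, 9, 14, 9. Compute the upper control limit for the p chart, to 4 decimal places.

0.1226

p̄ = Σdᵢ / (k·n) = 104 / (11 × 150) = 0.06303
UCL = p̄ + 3·√(p̄(1−p̄)/n) = 0.06303 + 3 × √(0.06303×0.93697/150) = 0.06303 + 3 × 0.01984 = 0.12256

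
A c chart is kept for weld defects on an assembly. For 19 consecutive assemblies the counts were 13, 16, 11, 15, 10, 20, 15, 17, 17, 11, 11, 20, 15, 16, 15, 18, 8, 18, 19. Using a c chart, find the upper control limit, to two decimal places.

26.62

c̄ = (13 + 16 + 11 + 15 + 10 + 20 + 15 + 17 + 17 + 11 + 11 + 20 + 15 + 16 + 15 + 18 + 8 + 18 + 19) / 19 = 285 / 19 = 15.0000
UCL = c̄ + 3√c̄ = 15.0000 + 3 × √15.0000 = 15.0000 + 3 × 3.8730 = 26.6190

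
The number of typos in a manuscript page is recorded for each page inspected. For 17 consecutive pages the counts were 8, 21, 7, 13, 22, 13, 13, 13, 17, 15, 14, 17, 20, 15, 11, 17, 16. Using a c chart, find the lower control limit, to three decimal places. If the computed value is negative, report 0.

c̄ = (8 + 21 + 7 + 13 + 22 + 13 + 13 + 13 + 17 + 15 + 14 + 17 + 20 + 15 + 11 + 17 + 16) / 17 = 252 / 17 = 14.8235
LCL = c̄ − 3√c̄ = 14.8235 − 3 × 3.8501 = 3.2731

3.273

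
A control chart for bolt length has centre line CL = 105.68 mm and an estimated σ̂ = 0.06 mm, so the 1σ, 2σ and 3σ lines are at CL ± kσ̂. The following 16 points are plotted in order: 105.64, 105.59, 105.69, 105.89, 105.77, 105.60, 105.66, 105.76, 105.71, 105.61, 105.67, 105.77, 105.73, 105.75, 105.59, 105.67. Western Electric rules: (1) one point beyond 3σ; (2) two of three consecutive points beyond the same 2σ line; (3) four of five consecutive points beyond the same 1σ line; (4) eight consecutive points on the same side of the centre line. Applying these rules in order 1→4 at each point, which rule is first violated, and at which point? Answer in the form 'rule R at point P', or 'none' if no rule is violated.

rule 1 at point 4

Zone of each point (C = within 1σ̂, B = 1σ̂–2σ̂, A = 2σ̂–3σ̂, * = beyond 3σ̂; sign = side of CL): 1:-C, 2:-B, 3:+C, 4:+*, 5:+B, 6:-B, 7:-C, 8:+B, 9:+C, 10:-B, 11:-C, 12:+B, 13:+C, 14:+B, 15:-B, 16:-C
Rule 1 (one point beyond the 3σ limits) is satisfied at point 4.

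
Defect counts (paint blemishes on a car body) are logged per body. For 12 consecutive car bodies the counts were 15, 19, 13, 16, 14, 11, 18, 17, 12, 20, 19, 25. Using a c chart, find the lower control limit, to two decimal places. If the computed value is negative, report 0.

c̄ = (15 + 19 + 13 + 16 + 14 + 11 + 18 + 17 + 12 + 20 + 19 + 25) / 12 = 199 / 12 = 16.5833
LCL = c̄ − 3√c̄ = 16.5833 − 3 × 4.0723 = 4.3665

4.37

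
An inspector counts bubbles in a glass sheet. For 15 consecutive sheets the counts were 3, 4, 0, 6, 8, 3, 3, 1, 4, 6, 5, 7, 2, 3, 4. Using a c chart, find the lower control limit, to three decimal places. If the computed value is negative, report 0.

c̄ = (3 + 4 + 0 + 6 + 8 + 3 + 3 + 1 + 4 + 6 + 5 + 7 + 2 + 3 + 4) / 15 = 59 / 15 = 3.9333
LCL = c̄ − 3√c̄ = 3.9333 − 3 × 1.9833 = -2.0165 → 0 (cannot be negative)

0.000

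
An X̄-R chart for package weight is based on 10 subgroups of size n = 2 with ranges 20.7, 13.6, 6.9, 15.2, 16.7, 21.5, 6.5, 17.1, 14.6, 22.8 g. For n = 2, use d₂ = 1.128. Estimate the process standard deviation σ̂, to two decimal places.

13.79

R̄ = (20.7 + 13.6 + 6.9 + 15.2 + 16.7 + 21.5 + 6.5 + 17.1 + 14.6 + 22.8) / 10 = 15.5600
σ̂ = R̄ / d₂ = 15.5600 / 1.128 = 13.7943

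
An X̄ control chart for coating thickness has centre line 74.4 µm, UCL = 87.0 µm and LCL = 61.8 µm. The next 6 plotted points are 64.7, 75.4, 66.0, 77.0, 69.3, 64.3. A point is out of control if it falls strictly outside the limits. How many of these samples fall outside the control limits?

0

All 6 points lie within [61.8, 87.0].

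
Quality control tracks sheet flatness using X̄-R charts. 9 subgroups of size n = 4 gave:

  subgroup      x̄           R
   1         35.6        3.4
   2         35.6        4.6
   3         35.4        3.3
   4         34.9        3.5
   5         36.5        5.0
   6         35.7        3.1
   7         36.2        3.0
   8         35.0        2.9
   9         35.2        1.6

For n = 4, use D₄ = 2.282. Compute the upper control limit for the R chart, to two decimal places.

7.71

R̄ = (3.4 + 4.6 + 3.3 + 3.5 + 5.0 + 3.1 + 3.0 + 2.9 + 1.6) / 9 = 30.4000 / 9 = 3.3778
UCL_R = D₄·R̄ = 2.282 × 3.3778 = 7.7081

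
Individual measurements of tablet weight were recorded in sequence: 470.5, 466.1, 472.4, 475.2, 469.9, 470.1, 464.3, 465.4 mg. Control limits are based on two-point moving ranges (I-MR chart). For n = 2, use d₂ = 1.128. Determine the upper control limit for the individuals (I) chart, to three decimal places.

X̄ = (470.5 + 466.1 + 472.4 + 475.2 + 469.9 + 470.1 + 464.3 + 465.4) / 8 = 469.2375
Moving ranges: 4.4, 6.3, 2.8, 5.3, 0.2, 5.8, 1.1; M̄R̄ = 25.9000 / 7 = 3.7000
UCL = X̄ + 3·M̄R̄/d₂ = 469.2375 + 3 × 3.7000 / 1.128 = 479.0779

479.078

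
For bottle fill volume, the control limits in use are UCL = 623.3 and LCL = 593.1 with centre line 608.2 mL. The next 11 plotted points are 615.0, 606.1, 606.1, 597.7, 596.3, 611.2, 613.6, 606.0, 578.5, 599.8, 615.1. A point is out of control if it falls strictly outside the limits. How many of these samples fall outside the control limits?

Compare each point to [593.1, 623.3]: sample 9 = 578.5 < LCL.

1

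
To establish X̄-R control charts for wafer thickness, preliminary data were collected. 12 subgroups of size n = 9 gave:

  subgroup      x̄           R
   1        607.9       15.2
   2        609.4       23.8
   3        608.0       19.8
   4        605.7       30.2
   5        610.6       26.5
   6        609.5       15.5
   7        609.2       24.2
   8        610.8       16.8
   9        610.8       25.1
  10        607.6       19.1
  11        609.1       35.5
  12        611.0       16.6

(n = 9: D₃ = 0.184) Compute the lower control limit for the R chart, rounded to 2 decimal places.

R̄ = (15.2 + 23.8 + 19.8 + 30.2 + 26.5 + 15.5 + 24.2 + 16.8 + 25.1 + 19.1 + 35.5 + 16.6) / 12 = 268.3000 / 12 = 22.3583
LCL_R = D₃·R̄ = 0.184 × 22.3583 = 4.1139

4.11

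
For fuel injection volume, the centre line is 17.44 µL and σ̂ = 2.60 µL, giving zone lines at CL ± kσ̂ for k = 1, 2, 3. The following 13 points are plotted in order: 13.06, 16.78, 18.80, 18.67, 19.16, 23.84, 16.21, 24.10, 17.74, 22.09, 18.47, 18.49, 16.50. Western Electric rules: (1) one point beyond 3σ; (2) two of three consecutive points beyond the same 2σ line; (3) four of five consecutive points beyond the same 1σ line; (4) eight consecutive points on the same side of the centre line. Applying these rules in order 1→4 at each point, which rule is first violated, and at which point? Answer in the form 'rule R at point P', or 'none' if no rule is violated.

Zone of each point (C = within 1σ̂, B = 1σ̂–2σ̂, A = 2σ̂–3σ̂, * = beyond 3σ̂; sign = side of CL): 1:-B, 2:-C, 3:+C, 4:+C, 5:+C, 6:+A, 7:-C, 8:+A, 9:+C, 10:+B, 11:+C, 12:+C, 13:-C
Rule 2 (two of three consecutive points beyond the same 2σ limit) is satisfied at point 8.

rule 2 at point 8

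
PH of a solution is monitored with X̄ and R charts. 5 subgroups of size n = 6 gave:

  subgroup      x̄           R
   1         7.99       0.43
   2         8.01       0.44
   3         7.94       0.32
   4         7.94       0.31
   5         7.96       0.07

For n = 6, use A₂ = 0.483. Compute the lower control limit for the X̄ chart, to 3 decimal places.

X̄̄ = (7.99 + 8.01 + 7.94 + 7.94 + 7.96) / 5 = 39.8400 / 5 = 7.9680
R̄ = (0.43 + 0.44 + 0.32 + 0.31 + 0.07) / 5 = 1.5700 / 5 = 0.3140
LCL = X̄̄ − A₂·R̄ = 7.9680 − 0.483 × 0.3140 = 7.8163

7.816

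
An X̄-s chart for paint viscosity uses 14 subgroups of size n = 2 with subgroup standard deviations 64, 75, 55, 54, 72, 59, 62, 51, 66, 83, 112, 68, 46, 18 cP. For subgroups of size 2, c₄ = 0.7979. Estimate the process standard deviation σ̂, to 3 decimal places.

79.226

s̄ = (64 + 75 + 55 + 54 + 72 + 59 + 62 + 51 + 66 + 83 + 112 + 68 + 46 + 18) / 14 = 63.2143
σ̂ = s̄ / c₄ = 63.2143 / 0.7979 = 79.2258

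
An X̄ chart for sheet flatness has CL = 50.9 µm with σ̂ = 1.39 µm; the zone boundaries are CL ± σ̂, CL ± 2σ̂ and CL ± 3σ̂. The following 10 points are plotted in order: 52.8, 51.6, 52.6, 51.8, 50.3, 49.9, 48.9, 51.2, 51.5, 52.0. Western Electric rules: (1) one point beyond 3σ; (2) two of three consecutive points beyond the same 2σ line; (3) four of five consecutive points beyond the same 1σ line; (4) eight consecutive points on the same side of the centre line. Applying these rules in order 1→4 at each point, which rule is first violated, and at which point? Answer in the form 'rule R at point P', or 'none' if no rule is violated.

Zone of each point (C = within 1σ̂, B = 1σ̂–2σ̂, A = 2σ̂–3σ̂, * = beyond 3σ̂; sign = side of CL): 1:+B, 2:+C, 3:+B, 4:+C, 5:-C, 6:-C, 7:-B, 8:+C, 9:+C, 10:+C
No rule fires across all 10 points.

none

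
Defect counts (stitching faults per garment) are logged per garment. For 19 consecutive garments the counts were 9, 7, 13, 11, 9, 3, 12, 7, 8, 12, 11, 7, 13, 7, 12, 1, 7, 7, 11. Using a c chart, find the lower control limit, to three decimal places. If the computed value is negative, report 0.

c̄ = (9 + 7 + 13 + 11 + 9 + 3 + 12 + 7 + 8 + 12 + 11 + 7 + 13 + 7 + 12 + 1 + 7 + 7 + 11) / 19 = 167 / 19 = 8.7895
LCL = c̄ − 3√c̄ = 8.7895 − 3 × 2.9647 = -0.1046 → 0 (cannot be negative)

0.000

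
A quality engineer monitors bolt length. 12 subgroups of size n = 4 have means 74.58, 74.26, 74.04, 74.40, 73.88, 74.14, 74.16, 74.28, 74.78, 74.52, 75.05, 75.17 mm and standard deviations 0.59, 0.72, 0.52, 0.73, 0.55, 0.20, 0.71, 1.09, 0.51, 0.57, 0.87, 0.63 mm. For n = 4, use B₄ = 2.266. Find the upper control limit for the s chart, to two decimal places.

1.45

s̄ = (0.59 + 0.72 + 0.52 + 0.73 + 0.55 + 0.20 + 0.71 + 1.09 + 0.51 + 0.57 + 0.87 + 0.63) / 12 = 0.6408
UCL_s = B₄·s̄ = 2.266 × 0.6408 = 1.4521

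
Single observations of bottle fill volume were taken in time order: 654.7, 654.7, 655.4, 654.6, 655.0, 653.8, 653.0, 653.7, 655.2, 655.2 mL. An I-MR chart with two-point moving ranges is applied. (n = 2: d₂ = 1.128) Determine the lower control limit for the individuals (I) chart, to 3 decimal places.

X̄ = (654.7 + 654.7 + 655.4 + 654.6 + 655.0 + 653.8 + 653.0 + 653.7 + 655.2 + 655.2) / 10 = 654.5300
Moving ranges: 0.0, 0.7, 0.8, 0.4, 1.2, 0.8, 0.7, 1.5, 0.0; M̄R̄ = 6.1000 / 9 = 0.6778
LCL = X̄ − 3·M̄R̄/d₂ = 654.5300 − 3 × 0.6778 / 1.128 = 652.7274

652.727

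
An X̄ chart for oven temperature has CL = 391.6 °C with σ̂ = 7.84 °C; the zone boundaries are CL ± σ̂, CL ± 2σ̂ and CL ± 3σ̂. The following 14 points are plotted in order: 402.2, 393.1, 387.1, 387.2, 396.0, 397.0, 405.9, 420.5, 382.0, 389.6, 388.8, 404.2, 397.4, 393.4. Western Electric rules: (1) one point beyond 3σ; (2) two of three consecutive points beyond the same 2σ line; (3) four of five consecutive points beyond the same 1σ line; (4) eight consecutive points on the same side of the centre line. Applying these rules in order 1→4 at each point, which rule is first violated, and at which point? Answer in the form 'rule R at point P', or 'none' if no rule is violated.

Zone of each point (C = within 1σ̂, B = 1σ̂–2σ̂, A = 2σ̂–3σ̂, * = beyond 3σ̂; sign = side of CL): 1:+B, 2:+C, 3:-C, 4:-C, 5:+C, 6:+C, 7:+B, 8:+*, 9:-B, 10:-C, 11:-C, 12:+B, 13:+C, 14:+C
Rule 1 (one point beyond the 3σ limits) is satisfied at point 8.

rule 1 at point 8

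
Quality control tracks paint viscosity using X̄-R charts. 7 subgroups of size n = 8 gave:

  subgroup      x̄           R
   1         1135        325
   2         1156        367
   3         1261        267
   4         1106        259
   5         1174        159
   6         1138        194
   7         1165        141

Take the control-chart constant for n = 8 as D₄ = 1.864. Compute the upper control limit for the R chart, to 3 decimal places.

R̄ = (325 + 367 + 267 + 259 + 159 + 194 + 141) / 7 = 1712.0000 / 7 = 244.5714
UCL_R = D₄·R̄ = 1.864 × 244.5714 = 455.8811

455.881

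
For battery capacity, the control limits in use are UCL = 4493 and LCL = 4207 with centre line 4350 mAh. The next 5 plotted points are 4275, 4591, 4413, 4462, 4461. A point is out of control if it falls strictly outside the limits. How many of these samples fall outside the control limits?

1

Compare each point to [4207, 4493]: sample 2 = 4591 > UCL.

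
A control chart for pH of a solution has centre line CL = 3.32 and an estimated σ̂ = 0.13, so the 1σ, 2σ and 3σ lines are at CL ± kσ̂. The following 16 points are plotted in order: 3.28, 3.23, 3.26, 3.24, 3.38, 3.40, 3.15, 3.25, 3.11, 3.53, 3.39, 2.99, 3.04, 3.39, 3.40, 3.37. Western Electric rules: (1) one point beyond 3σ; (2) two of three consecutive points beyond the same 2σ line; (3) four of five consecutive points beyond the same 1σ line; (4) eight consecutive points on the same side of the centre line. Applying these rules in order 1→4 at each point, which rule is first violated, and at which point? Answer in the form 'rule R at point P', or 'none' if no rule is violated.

rule 2 at point 13

Zone of each point (C = within 1σ̂, B = 1σ̂–2σ̂, A = 2σ̂–3σ̂, * = beyond 3σ̂; sign = side of CL): 1:-C, 2:-C, 3:-C, 4:-C, 5:+C, 6:+C, 7:-B, 8:-C, 9:-B, 10:+B, 11:+C, 12:-A, 13:-A, 14:+C, 15:+C, 16:+C
Rule 2 (two of three consecutive points beyond the same 2σ limit) is satisfied at point 13.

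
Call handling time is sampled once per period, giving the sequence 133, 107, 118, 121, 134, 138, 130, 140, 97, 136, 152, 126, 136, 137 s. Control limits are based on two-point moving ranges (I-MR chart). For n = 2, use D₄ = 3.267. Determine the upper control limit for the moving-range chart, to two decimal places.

52.77

Moving ranges: 26, 11, 3, 13, 4, 8, 10, 43, 39, 16, 26, 10, 1; M̄R̄ = 210.0000 / 13 = 16.1538
UCL_MR = D₄·M̄R̄ = 3.267 × 16.1538 = 52.7746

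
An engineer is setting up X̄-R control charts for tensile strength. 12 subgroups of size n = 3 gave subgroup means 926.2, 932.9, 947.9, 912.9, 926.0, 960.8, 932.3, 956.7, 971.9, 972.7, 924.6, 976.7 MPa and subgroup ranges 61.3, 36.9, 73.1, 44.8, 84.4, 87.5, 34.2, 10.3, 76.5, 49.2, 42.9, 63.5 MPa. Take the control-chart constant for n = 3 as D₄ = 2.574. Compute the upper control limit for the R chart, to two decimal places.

R̄ = (61.3 + 36.9 + 73.1 + 44.8 + 84.4 + 87.5 + 34.2 + 10.3 + 76.5 + 49.2 + 42.9 + 63.5) / 12 = 664.6000 / 12 = 55.3833
UCL_R = D₄·R̄ = 2.574 × 55.3833 = 142.5567

142.56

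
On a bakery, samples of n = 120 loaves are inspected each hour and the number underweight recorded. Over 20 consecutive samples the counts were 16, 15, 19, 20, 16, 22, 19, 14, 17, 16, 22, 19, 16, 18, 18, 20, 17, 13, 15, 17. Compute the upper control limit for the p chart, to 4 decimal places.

0.2420

p̄ = Σdᵢ / (k·n) = 349 / (20 × 120) = 0.14542
UCL = p̄ + 3·√(p̄(1−p̄)/n) = 0.14542 + 3 × √(0.14542×0.85458/120) = 0.14542 + 3 × 0.03218 = 0.24196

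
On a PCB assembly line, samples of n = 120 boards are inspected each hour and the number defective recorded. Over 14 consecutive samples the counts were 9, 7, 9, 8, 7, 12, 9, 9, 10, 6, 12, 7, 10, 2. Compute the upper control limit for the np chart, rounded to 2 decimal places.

16.72

p̄ = Σdᵢ / (k·n) = 117 / (14 × 120) = 0.06964
UCL = np̄ + 3·√(np̄(1−p̄)) = 8.3571 + 3 × √(8.3571×0.93036) = 8.3571 + 3 × 2.7884 = 16.7223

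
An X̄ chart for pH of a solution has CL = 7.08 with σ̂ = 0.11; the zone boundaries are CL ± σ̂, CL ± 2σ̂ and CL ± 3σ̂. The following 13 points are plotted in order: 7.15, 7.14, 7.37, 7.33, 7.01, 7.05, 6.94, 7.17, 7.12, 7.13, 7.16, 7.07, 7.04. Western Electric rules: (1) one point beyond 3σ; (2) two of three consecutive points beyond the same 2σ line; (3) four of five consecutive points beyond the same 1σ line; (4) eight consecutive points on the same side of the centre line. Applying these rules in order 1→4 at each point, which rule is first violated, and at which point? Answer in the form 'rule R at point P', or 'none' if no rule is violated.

Zone of each point (C = within 1σ̂, B = 1σ̂–2σ̂, A = 2σ̂–3σ̂, * = beyond 3σ̂; sign = side of CL): 1:+C, 2:+C, 3:+A, 4:+A, 5:-C, 6:-C, 7:-B, 8:+C, 9:+C, 10:+C, 11:+C, 12:-C, 13:-C
Rule 2 (two of three consecutive points beyond the same 2σ limit) is satisfied at point 4.

rule 2 at point 4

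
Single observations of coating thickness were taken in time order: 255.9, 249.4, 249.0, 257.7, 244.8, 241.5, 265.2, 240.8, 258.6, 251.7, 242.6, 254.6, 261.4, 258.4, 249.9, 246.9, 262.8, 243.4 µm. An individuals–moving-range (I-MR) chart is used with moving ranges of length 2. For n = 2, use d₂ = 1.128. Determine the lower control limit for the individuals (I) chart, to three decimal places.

X̄ = (255.9 + 249.4 + 249.0 + 257.7 + 244.8 + 241.5 + 265.2 + 240.8 + 258.6 + 251.7 + 242.6 + 254.6 + 261.4 + 258.4 + 249.9 + 246.9 + 262.8 + 243.4) / 18 = 251.9222
Moving ranges: 6.5, 0.4, 8.7, 12.9, 3.3, 23.7, 24.4, 17.8, 6.9, 9.1, 12.0, 6.8, 3.0, 8.5, 3.0, 15.9, 19.4; M̄R̄ = 182.3000 / 17 = 10.7235
LCL = X̄ − 3·M̄R̄/d₂ = 251.9222 − 3 × 10.7235 / 1.128 = 223.4022

223.402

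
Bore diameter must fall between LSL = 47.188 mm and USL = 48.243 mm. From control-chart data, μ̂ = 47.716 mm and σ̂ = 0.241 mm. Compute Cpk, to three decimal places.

Cpu = (USL − μ̂) / (3σ̂) = (48.243 − 47.716) / (3 × 0.241) = 0.7289; Cpl = (μ̂ − LSL) / (3σ̂) = (47.716 − 47.188) / (3 × 0.241) = 0.7303; Cpk = min(Cpu, Cpl) = 0.7289

0.729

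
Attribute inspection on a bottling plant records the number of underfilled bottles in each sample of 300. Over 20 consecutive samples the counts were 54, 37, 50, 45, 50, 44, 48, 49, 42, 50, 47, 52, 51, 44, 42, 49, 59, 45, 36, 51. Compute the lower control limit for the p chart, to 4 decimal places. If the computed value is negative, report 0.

p̄ = Σdᵢ / (k·n) = 945 / (20 × 300) = 0.15750
LCL = p̄ − 3·√(p̄(1−p̄)/n) = 0.15750 − 3 × 0.02103 = 0.09441

0.0944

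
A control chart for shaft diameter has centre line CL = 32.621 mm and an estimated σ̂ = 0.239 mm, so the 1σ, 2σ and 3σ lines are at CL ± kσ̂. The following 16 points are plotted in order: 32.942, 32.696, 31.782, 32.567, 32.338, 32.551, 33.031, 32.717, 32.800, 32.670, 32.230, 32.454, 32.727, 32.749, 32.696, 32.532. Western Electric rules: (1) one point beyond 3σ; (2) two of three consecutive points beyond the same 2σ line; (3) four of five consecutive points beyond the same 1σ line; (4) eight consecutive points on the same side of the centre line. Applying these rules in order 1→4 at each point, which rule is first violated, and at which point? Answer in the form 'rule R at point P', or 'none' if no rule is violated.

Zone of each point (C = within 1σ̂, B = 1σ̂–2σ̂, A = 2σ̂–3σ̂, * = beyond 3σ̂; sign = side of CL): 1:+B, 2:+C, 3:-*, 4:-C, 5:-B, 6:-C, 7:+B, 8:+C, 9:+C, 10:+C, 11:-B, 12:-C, 13:+C, 14:+C, 15:+C, 16:-C
Rule 1 (one point beyond the 3σ limits) is satisfied at point 3.

rule 1 at point 3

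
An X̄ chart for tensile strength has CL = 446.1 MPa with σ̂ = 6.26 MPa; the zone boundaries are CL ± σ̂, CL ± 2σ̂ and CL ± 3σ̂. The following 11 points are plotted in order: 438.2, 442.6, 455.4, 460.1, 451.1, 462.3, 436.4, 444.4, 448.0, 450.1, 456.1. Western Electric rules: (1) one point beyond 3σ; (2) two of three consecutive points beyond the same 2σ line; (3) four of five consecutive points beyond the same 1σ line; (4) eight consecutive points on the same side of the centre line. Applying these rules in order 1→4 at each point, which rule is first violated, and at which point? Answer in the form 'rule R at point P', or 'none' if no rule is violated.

Zone of each point (C = within 1σ̂, B = 1σ̂–2σ̂, A = 2σ̂–3σ̂, * = beyond 3σ̂; sign = side of CL): 1:-B, 2:-C, 3:+B, 4:+A, 5:+C, 6:+A, 7:-B, 8:-C, 9:+C, 10:+C, 11:+B
Rule 2 (two of three consecutive points beyond the same 2σ limit) is satisfied at point 6.

rule 2 at point 6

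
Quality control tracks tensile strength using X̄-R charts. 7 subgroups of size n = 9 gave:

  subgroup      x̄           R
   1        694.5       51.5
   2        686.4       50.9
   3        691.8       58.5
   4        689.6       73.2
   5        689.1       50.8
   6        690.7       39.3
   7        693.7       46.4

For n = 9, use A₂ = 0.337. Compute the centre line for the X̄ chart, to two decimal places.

690.83

X̄̄ = (694.5 + 686.4 + 691.8 + 689.6 + 689.1 + 690.7 + 693.7) / 7 = 4835.8000 / 7 = 690.8286
CL = X̄̄ = 690.8286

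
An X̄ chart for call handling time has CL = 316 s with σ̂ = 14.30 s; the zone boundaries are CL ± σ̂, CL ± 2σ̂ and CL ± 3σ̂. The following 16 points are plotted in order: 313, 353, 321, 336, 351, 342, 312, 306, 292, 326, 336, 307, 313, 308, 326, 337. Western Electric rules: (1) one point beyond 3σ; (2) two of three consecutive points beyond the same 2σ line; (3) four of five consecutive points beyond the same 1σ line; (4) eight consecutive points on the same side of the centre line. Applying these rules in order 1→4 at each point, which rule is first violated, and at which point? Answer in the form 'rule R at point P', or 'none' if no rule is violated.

rule 3 at point 6

Zone of each point (C = within 1σ̂, B = 1σ̂–2σ̂, A = 2σ̂–3σ̂, * = beyond 3σ̂; sign = side of CL): 1:-C, 2:+A, 3:+C, 4:+B, 5:+A, 6:+B, 7:-C, 8:-C, 9:-B, 10:+C, 11:+B, 12:-C, 13:-C, 14:-C, 15:+C, 16:+B
Rule 3 (four of five consecutive points beyond the same 1σ limit) is satisfied at point 6.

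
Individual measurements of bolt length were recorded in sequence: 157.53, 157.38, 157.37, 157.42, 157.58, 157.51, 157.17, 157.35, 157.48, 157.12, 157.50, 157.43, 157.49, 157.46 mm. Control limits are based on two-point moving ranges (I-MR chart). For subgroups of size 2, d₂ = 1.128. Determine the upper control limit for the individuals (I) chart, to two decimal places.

X̄ = (157.53 + 157.38 + 157.37 + 157.42 + 157.58 + 157.51 + 157.17 + 157.35 + 157.48 + 157.12 + 157.50 + 157.43 + 157.49 + 157.46) / 14 = 157.4136
Moving ranges: 0.15, 0.01, 0.05, 0.16, 0.07, 0.34, 0.18, 0.13, 0.36, 0.38, 0.07, 0.06, 0.03; M̄R̄ = 1.9900 / 13 = 0.1531
UCL = X̄ + 3·M̄R̄/d₂ = 157.4136 + 3 × 0.1531 / 1.128 = 157.8207

157.82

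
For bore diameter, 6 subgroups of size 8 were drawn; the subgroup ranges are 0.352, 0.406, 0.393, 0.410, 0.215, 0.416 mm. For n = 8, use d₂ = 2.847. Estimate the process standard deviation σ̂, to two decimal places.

R̄ = (0.352 + 0.406 + 0.393 + 0.410 + 0.215 + 0.416) / 6 = 0.3653
σ̂ = R̄ / d₂ = 0.3653 / 2.847 = 0.1283

0.13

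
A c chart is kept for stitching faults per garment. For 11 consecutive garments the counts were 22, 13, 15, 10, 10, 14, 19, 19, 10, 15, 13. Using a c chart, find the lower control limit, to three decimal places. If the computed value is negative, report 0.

c̄ = (22 + 13 + 15 + 10 + 10 + 14 + 19 + 19 + 10 + 15 + 13) / 11 = 160 / 11 = 14.5455
LCL = c̄ − 3√c̄ = 14.5455 − 3 × 3.8139 = 3.1039

3.104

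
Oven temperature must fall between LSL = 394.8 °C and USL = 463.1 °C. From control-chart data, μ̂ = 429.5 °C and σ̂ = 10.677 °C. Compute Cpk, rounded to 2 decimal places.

1.05

Cpu = (USL − μ̂) / (3σ̂) = (463.1 − 429.5) / (3 × 10.677) = 1.0490; Cpl = (μ̂ − LSL) / (3σ̂) = (429.5 − 394.8) / (3 × 10.677) = 1.0833; Cpk = min(Cpu, Cpl) = 1.0490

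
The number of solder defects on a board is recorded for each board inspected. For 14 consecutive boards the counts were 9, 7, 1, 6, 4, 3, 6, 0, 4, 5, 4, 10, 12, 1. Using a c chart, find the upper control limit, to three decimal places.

11.946

c̄ = (9 + 7 + 1 + 6 + 4 + 3 + 6 + 0 + 4 + 5 + 4 + 10 + 12 + 1) / 14 = 72 / 14 = 5.1429
UCL = c̄ + 3√c̄ = 5.1429 + 3 × √5.1429 = 5.1429 + 3 × 2.2678 = 11.9462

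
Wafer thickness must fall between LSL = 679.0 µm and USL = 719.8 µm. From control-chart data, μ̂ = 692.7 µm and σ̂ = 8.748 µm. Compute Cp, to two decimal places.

Cp = (USL − LSL) / (6σ̂) = (719.8 − 679.0) / (6 × 8.748) = 40.8000 / 52.4880 = 0.7773

0.78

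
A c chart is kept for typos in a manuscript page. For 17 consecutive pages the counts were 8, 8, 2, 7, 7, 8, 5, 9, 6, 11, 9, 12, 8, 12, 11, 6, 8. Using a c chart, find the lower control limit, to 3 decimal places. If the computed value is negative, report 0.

0.000

c̄ = (8 + 8 + 2 + 7 + 7 + 8 + 5 + 9 + 6 + 11 + 9 + 12 + 8 + 12 + 11 + 6 + 8) / 17 = 137 / 17 = 8.0588
LCL = c̄ − 3√c̄ = 8.0588 − 3 × 2.8388 = -0.4576 → 0 (cannot be negative)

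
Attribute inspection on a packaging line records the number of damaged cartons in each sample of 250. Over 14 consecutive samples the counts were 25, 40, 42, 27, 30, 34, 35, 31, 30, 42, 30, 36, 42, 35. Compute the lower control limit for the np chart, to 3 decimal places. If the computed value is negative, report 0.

17.911

p̄ = Σdᵢ / (k·n) = 479 / (14 × 250) = 0.13686
LCL = np̄ − 3·√(np̄(1−p̄)) = 34.2143 − 3 × 5.4343 = 17.9113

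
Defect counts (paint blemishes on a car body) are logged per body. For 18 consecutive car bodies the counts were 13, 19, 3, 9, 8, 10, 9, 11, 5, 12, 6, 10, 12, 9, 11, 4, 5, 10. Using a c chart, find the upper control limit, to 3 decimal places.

18.333

c̄ = (13 + 19 + 3 + 9 + 8 + 10 + 9 + 11 + 5 + 12 + 6 + 10 + 12 + 9 + 11 + 4 + 5 + 10) / 18 = 166 / 18 = 9.2222
UCL = c̄ + 3√c̄ = 9.2222 + 3 × √9.2222 = 9.2222 + 3 × 3.0368 = 18.3327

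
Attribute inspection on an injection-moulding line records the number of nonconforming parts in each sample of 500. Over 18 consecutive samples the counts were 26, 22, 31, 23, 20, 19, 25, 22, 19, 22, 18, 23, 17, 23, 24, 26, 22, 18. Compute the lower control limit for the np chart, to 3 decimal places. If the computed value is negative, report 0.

p̄ = Σdᵢ / (k·n) = 400 / (18 × 500) = 0.04444
LCL = np̄ − 3·√(np̄(1−p̄)) = 22.2222 − 3 × 4.6081 = 8.3979

8.398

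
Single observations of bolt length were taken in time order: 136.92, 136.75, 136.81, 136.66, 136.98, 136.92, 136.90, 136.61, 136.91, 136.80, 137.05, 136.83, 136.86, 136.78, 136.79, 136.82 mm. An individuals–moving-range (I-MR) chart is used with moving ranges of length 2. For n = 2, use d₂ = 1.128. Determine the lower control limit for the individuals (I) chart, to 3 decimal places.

136.465

X̄ = (136.92 + 136.75 + 136.81 + 136.66 + 136.98 + 136.92 + 136.90 + 136.61 + 136.91 + 136.80 + 137.05 + 136.83 + 136.86 + 136.78 + 136.79 + 136.82) / 16 = 136.8369
Moving ranges: 0.17, 0.06, 0.15, 0.32, 0.06, 0.02, 0.29, 0.30, 0.11, 0.25, 0.22, 0.03, 0.08, 0.01, 0.03; M̄R̄ = 2.1000 / 15 = 0.1400
LCL = X̄ − 3·M̄R̄/d₂ = 136.8369 − 3 × 0.1400 / 1.128 = 136.4645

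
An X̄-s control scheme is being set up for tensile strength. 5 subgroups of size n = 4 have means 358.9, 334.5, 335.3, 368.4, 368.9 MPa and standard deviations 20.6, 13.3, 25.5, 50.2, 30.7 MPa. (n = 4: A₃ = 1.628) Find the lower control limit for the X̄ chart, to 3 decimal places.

X̄̄ = (358.9 + 334.5 + 335.3 + 368.4 + 368.9) / 5 = 353.2000
s̄ = (20.6 + 13.3 + 25.5 + 50.2 + 30.7) / 5 = 28.0600
LCL = X̄̄ − A₃·s̄ = 353.2000 − 1.628 × 28.0600 = 307.5183

307.518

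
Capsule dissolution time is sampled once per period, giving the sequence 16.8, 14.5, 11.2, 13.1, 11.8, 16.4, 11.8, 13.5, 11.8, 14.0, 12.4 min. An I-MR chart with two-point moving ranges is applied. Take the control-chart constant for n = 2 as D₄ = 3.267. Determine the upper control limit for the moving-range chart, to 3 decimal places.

8.233

Moving ranges: 2.3, 3.3, 1.9, 1.3, 4.6, 4.6, 1.7, 1.7, 2.2, 1.6; M̄R̄ = 25.2000 / 10 = 2.5200
UCL_MR = D₄·M̄R̄ = 3.267 × 2.5200 = 8.2328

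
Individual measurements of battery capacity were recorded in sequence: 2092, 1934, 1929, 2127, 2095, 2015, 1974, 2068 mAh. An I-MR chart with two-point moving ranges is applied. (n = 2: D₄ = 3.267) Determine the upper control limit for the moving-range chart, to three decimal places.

283.762

Moving ranges: 158, 5, 198, 32, 80, 41, 94; M̄R̄ = 608.0000 / 7 = 86.8571
UCL_MR = D₄·M̄R̄ = 3.267 × 86.8571 = 283.7623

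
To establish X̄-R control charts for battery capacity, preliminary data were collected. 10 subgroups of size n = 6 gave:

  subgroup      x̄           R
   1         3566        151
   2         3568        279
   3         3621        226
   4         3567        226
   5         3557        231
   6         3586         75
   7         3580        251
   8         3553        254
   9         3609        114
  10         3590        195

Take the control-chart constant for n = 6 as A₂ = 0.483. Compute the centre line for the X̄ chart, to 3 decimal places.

X̄̄ = (3566 + 3568 + 3621 + 3567 + 3557 + 3586 + 3580 + 3553 + 3609 + 3590) / 10 = 35797.0000 / 10 = 3579.7000
CL = X̄̄ = 3579.7000

3579.700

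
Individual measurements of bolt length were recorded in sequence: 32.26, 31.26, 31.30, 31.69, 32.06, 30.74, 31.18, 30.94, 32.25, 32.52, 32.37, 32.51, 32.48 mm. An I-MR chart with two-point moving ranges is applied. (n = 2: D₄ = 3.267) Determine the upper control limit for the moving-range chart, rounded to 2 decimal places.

Moving ranges: 1.00, 0.04, 0.39, 0.37, 1.32, 0.44, 0.24, 1.31, 0.27, 0.15, 0.14, 0.03; M̄R̄ = 5.7000 / 12 = 0.4750
UCL_MR = D₄·M̄R̄ = 3.267 × 0.4750 = 1.5518

1.55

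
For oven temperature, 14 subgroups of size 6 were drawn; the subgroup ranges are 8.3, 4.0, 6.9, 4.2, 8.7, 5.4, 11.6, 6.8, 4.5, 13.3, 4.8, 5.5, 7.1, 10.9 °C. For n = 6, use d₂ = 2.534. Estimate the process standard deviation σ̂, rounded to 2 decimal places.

R̄ = (8.3 + 4.0 + 6.9 + 4.2 + 8.7 + 5.4 + 11.6 + 6.8 + 4.5 + 13.3 + 4.8 + 5.5 + 7.1 + 10.9) / 14 = 7.2857
σ̂ = R̄ / d₂ = 7.2857 / 2.534 = 2.8752

2.88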